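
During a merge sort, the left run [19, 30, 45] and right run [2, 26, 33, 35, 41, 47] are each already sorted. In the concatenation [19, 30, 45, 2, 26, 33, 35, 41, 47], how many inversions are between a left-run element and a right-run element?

Split inversions: 8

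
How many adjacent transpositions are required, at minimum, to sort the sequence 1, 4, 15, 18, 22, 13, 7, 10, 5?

17

Minimum adjacent swaps = number of inversions (each swap of adjacent out-of-order elements removes one inversion and no swap can remove more).
Count inversions — for each element, later elements that are smaller:
1: none → 0
4: none → 0
15: 13, 7, 10, 5 → 4
18: 13, 7, 10, 5 → 4
22: 13, 7, 10, 5 → 4
13: 7, 10, 5 → 3
7: 5 → 1
10: 5 → 1
5: none → 0
Total inversions: 0 + 0 + 4 + 4 + 4 + 3 + 1 + 1 + 0 = 17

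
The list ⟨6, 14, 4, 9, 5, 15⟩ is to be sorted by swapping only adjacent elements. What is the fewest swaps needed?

6

Each adjacent swap fixes exactly one inversion, so the minimum swap count equals the number of inversions.
Count inversions — for each element, later elements that are smaller:
6: 4, 5 → 2
14: 4, 9, 5 → 3
4: none → 0
9: 5 → 1
5: none → 0
15: none → 0
Total inversions: 2 + 3 + 0 + 1 + 0 + 0 = 6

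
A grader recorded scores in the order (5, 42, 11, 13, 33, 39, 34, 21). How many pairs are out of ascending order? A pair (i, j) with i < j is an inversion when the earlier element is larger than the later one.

For each element, count later entries that are smaller:
5: 0
42: 6
11: 0
13: 0
33: 1
39: 2
34: 1
21: 0
Sum: 0 + 6 + 0 + 0 + 1 + 2 + 1 + 0 = 10

10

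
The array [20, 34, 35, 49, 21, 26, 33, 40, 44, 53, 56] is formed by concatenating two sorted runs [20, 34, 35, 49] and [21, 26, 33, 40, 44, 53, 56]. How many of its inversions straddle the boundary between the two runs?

11

Count, for every r in R, how many entries of L exceed r:
r = 21: 34, 35, 49 → 3
r = 26: 34, 35, 49 → 3
r = 33: 34, 35, 49 → 3
r = 40: 49 → 1
r = 44: 49 → 1
r = 53: none → 0
r = 56: none → 0
Cross-inversions: 3 + 3 + 3 + 1 + 1 + 0 + 0 = 11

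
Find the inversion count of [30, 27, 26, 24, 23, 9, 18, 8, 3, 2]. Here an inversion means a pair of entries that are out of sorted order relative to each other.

For each element, count later entries that are smaller:
30: 9
27: 8
26: 7
24: 6
23: 5
9: 3
18: 3
8: 2
3: 1
2: 0
Sum: 9 + 8 + 7 + 6 + 5 + 3 + 3 + 2 + 1 + 0 = 44

There are 44 inversions.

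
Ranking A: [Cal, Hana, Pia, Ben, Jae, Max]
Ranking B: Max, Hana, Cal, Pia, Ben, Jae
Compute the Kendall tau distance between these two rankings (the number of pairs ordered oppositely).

6 discordant pairs

Assign each item its position (1..6) in the first ordering, then rewrite the second ordering as that position sequence:
positions: Cal→1, Hana→2, Pia→3, Ben→4, Jae→5, Max→6
second ordering as positions: [6, 2, 1, 3, 4, 5]
Discordant pairs = inversions in this position sequence.
6: 2, 1, 3, 4, 5 → 5
2: 1 → 1
1: 0
3: 0
4: 0
5: 0
Total: 5 + 1 + 0 + 0 + 0 + 0 = 6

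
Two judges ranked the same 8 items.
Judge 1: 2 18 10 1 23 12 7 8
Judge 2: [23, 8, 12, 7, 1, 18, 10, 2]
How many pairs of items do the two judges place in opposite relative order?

Assign each item its position (1..8) in the first ordering, then rewrite the second ordering as that position sequence:
positions: 2→1, 18→2, 10→3, 1→4, 23→5, 12→6, 7→7, 8→8
second ordering as positions: [5, 8, 6, 7, 4, 2, 3, 1]
Discordant pairs = inversions in this position sequence.
5: 4, 2, 3, 1 → 4
8: 6, 7, 4, 2, 3, 1 → 6
6: 4, 2, 3, 1 → 4
7: 4, 2, 3, 1 → 4
4: 2, 3, 1 → 3
2: 1 → 1
3: 1 → 1
1: 0
Total: 4 + 6 + 4 + 4 + 3 + 1 + 1 + 0 = 23

23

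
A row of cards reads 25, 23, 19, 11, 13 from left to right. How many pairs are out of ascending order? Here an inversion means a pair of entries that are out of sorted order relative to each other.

For each element, count later entries that are smaller:
25 → 23, 19, 11, 13 → 4
23 → 19, 11, 13 → 3
19 → 11, 13 → 2
11 → none → 0
13 → none → 0
Sum: 4 + 3 + 2 + 0 + 0 = 9

9 inversions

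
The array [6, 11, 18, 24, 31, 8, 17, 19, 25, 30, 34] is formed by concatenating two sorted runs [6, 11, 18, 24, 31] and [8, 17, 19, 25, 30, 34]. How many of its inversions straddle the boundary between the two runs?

Count, for every r in R, how many entries of L exceed r:
r = 8: 11, 18, 24, 31 → 4
r = 17: 18, 24, 31 → 3
r = 19: 24, 31 → 2
r = 25: 31 → 1
r = 30: 31 → 1
r = 34: none → 0
Cross-inversions: 4 + 3 + 2 + 1 + 1 + 0 = 11

11 cross-inversions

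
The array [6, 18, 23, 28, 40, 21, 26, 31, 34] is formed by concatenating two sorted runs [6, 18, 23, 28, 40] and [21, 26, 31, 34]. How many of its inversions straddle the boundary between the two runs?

7 split inversions

Count, for every r in R, how many entries of L exceed r:
r = 21: 23, 28, 40 → 3
r = 26: 28, 40 → 2
r = 31: 40 → 1
r = 34: 40 → 1
Cross-inversions: 3 + 2 + 1 + 1 = 7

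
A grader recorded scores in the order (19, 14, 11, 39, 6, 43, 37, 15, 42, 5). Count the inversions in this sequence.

23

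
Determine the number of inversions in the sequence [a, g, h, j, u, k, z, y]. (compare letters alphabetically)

Count, for each position, how many later elements it exceeds:
a → none → 0
g → none → 0
h → none → 0
j → none → 0
u → k → 1
k → none → 0
z → y → 1
y → none → 0
Sum: 0 + 0 + 0 + 0 + 1 + 0 + 1 + 0 = 2

2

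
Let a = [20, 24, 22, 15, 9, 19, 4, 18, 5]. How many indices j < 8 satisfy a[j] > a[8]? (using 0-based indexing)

7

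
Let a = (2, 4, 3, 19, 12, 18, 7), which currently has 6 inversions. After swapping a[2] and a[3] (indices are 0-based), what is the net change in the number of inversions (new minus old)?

Positions 2 and 3 hold 3 and 19; after swapping, the array is [2, 4, 19, 3, 12, 18, 7].
Sweep left to right; for each value list the smaller values that follow it:
2: 0
4: 1
19: 4
3: 0
12: 1
18: 1
7: 0
Sum: 0 + 1 + 4 + 0 + 1 + 1 + 0 = 7
Change: 7 − 6 = +1

+1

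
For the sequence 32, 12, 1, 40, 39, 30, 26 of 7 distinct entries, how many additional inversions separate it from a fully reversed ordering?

Maximum inversions for 7 distinct elements is C(7, 2) = 7·6/2 = 21.
Current inversions — for each element, count later smaller elements:
32: 4
12: 1
1: 0
40: 3
39: 2
30: 1
26: 0
Current total: 4 + 1 + 0 + 3 + 2 + 1 + 0 = 11
Shortfall: 21 − 11 = 10

10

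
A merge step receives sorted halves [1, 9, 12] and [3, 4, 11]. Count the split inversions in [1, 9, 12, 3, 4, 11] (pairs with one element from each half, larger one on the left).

5 split inversions

Take each right-half value and tally the left-half values above it:
r = 3: 9, 12 → 2
r = 4: 9, 12 → 2
r = 11: 12 → 1
Cross-inversions: 2 + 2 + 1 = 5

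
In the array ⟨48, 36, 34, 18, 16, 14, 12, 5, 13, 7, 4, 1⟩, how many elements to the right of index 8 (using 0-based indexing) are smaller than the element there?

The element at index 8 is 13.
Elements after it: 7, 4, 1
Those smaller than 13: 7, 4, 1

3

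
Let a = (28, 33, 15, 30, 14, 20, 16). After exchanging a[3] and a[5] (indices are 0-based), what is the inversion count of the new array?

13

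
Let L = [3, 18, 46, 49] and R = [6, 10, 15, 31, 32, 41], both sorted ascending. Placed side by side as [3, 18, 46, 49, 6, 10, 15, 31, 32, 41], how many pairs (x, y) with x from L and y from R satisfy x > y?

15

For each element r of the right run, count left-run elements greater than r:
r = 6: 18, 46, 49 → 3
r = 10: 18, 46, 49 → 3
r = 15: 18, 46, 49 → 3
r = 31: 46, 49 → 2
r = 32: 46, 49 → 2
r = 41: 46, 49 → 2
Cross-inversions: 3 + 3 + 3 + 2 + 2 + 2 = 15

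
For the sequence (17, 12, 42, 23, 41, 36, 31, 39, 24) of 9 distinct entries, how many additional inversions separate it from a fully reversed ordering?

Maximum inversions for 9 distinct elements is C(9, 2) = 9·8/2 = 36.
Current inversions — for each element, count later smaller elements:
17: 1
12: 0
42: 6
23: 0
41: 4
36: 2
31: 1
39: 1
24: 0
Current total: 1 + 0 + 6 + 0 + 4 + 2 + 1 + 1 + 0 = 15
Shortfall: 36 − 15 = 21

21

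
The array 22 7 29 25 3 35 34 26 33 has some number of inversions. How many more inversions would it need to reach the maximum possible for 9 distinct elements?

Maximum inversions for 9 distinct elements is C(9, 2) = 9·8/2 = 36.
Current inversions — for each element, count later smaller elements:
22: 2
7: 1
29: 3
25: 1
3: 0
35: 3
34: 2
26: 0
33: 0
Current total: 2 + 1 + 3 + 1 + 0 + 3 + 2 + 0 + 0 = 12
Shortfall: 36 − 12 = 24

24 inversions short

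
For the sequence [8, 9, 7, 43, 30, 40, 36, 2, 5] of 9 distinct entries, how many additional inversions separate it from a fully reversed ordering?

16 inversions short

Maximum inversions for 9 distinct elements is C(9, 2) = 9·8/2 = 36.
Current inversions — for each element, count later smaller elements:
8: 3
9: 3
7: 2
43: 5
30: 2
40: 3
36: 2
2: 0
5: 0
Current total: 3 + 3 + 2 + 5 + 2 + 3 + 2 + 0 + 0 = 20
Shortfall: 36 − 20 = 16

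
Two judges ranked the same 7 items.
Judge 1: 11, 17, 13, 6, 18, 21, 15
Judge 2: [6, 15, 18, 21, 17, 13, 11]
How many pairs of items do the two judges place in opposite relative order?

Assign each item its position (1..7) in the first ordering, then rewrite the second ordering as that position sequence:
positions: 11→1, 17→2, 13→3, 6→4, 18→5, 21→6, 15→7
second ordering as positions: [4, 7, 5, 6, 2, 3, 1]
Discordant pairs = inversions in this position sequence.
4: 2, 3, 1 → 3
7: 5, 6, 2, 3, 1 → 5
5: 2, 3, 1 → 3
6: 2, 3, 1 → 3
2: 1 → 1
3: 1 → 1
1: 0
Total: 3 + 5 + 3 + 3 + 1 + 1 + 0 = 16

16 discordant pairs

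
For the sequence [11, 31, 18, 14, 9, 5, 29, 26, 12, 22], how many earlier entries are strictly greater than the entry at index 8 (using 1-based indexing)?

2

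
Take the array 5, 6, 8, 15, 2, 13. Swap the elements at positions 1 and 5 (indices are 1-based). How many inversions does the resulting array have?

Positions 1 and 5 hold 5 and 2; after swapping, the array is [2, 6, 8, 15, 5, 13].
Sweep left to right; for each value list the smaller values that follow it:
2: 0
6: 1
8: 1
15: 2
5: 0
13: 0
Sum: 0 + 1 + 1 + 2 + 0 + 0 = 4

4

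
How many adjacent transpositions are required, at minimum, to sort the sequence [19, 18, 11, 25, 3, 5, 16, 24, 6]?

There are 21 swaps.

Minimum adjacent swaps = number of inversions (each swap of adjacent out-of-order elements removes one inversion and no swap can remove more).
Count inversions — for each element, later elements that are smaller:
19: 18, 11, 3, 5, 16, 6 → 6
18: 11, 3, 5, 16, 6 → 5
11: 3, 5, 6 → 3
25: 3, 5, 16, 24, 6 → 5
3: none → 0
5: none → 0
16: 6 → 1
24: 6 → 1
6: none → 0
Total inversions: 6 + 5 + 3 + 5 + 0 + 0 + 1 + 1 + 0 = 21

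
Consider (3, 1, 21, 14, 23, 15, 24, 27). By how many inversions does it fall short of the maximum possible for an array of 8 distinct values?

24 inversions short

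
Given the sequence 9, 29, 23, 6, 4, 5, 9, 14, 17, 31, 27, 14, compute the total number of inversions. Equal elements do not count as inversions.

Element-by-element contributions:
9 → 6, 4, 5 → 3
29 → 23, 6, 4, 5, 9, 14, 17, 27, 14 → 9
23 → 6, 4, 5, 9, 14, 17, 14 → 7
6 → 4, 5 → 2
4 → none → 0
5 → none → 0
9 → none → 0
14 → none → 0
17 → 14 → 1
31 → 27, 14 → 2
27 → 14 → 1
14 → none → 0
Sum: 3 + 9 + 7 + 2 + 0 + 0 + 0 + 0 + 1 + 2 + 1 + 0 = 25

Inversions: 25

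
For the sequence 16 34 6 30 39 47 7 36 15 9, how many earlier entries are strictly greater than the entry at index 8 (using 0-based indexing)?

The element at index 8 is 15.
Elements before it: 16, 34, 6, 30, 39, 47, 7, 36
Those larger than 15: 16, 34, 30, 39, 47, 36

6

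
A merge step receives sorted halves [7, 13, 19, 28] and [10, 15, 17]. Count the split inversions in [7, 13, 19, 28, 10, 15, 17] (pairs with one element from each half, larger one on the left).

For each element r of the right run, count left-run elements greater than r:
r = 10: 13, 19, 28 → 3
r = 15: 19, 28 → 2
r = 17: 19, 28 → 2
Cross-inversions: 3 + 2 + 2 = 7

7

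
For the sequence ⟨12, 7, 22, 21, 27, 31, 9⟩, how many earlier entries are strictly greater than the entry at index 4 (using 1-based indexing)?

1

The element at index 4 is 21.
Elements before it: 12, 7, 22
Those larger than 21: 22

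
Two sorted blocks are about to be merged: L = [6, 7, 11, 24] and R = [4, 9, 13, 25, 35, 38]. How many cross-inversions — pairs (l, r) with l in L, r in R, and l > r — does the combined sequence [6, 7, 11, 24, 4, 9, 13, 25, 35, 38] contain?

7 cross-inversions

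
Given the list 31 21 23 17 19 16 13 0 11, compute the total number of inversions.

33

Sweep left to right; for each value list the smaller values that follow it:
31 → 21, 23, 17, 19, 16, 13, 0, 11 → 8
21 → 17, 19, 16, 13, 0, 11 → 6
23 → 17, 19, 16, 13, 0, 11 → 6
17 → 16, 13, 0, 11 → 4
19 → 16, 13, 0, 11 → 4
16 → 13, 0, 11 → 3
13 → 0, 11 → 2
0 → none → 0
11 → none → 0
Sum: 8 + 6 + 6 + 4 + 4 + 3 + 2 + 0 + 0 = 33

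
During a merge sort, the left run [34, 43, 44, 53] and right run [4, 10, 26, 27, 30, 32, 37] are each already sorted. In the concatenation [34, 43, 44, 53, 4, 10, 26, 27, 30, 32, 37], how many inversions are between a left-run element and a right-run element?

Cross-inversions: 27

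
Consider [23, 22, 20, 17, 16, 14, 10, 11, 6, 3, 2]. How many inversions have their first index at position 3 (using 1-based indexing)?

8 such elements

The element at index 3 is 20.
Elements after it: 17, 16, 14, 10, 11, 6, 3, 2
Those smaller than 20: 17, 16, 14, 10, 11, 6, 3, 2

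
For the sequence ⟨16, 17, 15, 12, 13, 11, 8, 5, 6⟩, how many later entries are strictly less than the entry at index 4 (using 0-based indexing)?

The element at index 4 is 13.
Elements after it: 11, 8, 5, 6
Those smaller than 13: 11, 8, 5, 6

4 such elements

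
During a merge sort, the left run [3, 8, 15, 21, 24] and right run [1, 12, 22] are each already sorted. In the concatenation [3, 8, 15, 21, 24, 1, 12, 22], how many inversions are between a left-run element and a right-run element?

9

For each element r of the right run, count left-run elements greater than r:
r = 1: 3, 8, 15, 21, 24 → 5
r = 12: 15, 21, 24 → 3
r = 22: 24 → 1
Cross-inversions: 5 + 3 + 1 = 9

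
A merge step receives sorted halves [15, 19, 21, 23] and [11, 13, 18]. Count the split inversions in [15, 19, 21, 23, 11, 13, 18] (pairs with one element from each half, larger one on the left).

11 split inversions

Take each right-half value and tally the left-half values above it:
r = 11: 15, 19, 21, 23 → 4
r = 13: 15, 19, 21, 23 → 4
r = 18: 19, 21, 23 → 3
Cross-inversions: 4 + 4 + 3 = 11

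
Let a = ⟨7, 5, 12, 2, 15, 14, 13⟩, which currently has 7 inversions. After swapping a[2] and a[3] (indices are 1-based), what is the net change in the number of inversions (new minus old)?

+1

Positions 2 and 3 hold 5 and 12; after swapping, the array is [7, 12, 5, 2, 15, 14, 13].
Sweep left to right; for each value list the smaller values that follow it:
7 → 5, 2 → 2
12 → 5, 2 → 2
5 → 2 → 1
2 → none → 0
15 → 14, 13 → 2
14 → 13 → 1
13 → none → 0
Sum: 2 + 2 + 1 + 0 + 2 + 1 + 0 = 8
Change: 8 − 7 = +1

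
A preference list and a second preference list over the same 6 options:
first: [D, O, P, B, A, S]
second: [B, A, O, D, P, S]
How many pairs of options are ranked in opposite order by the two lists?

Assign each item its position (1..6) in the first ordering, then rewrite the second ordering as that position sequence:
positions: D→1, O→2, P→3, B→4, A→5, S→6
second ordering as positions: [4, 5, 2, 1, 3, 6]
Discordant pairs = inversions in this position sequence.
4: 2, 1, 3 → 3
5: 2, 1, 3 → 3
2: 1 → 1
1: 0
3: 0
6: 0
Total: 3 + 3 + 1 + 0 + 0 + 0 = 7

7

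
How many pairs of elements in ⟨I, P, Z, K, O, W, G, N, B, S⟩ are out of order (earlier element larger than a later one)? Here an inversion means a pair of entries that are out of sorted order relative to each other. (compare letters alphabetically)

25

Sweep left to right; for each value list the smaller values that follow it:
I → G, B → 2
P → K, O, G, N, B → 5
Z → K, O, W, G, N, B, S → 7
K → G, B → 2
O → G, N, B → 3
W → G, N, B, S → 4
G → B → 1
N → B → 1
B → none → 0
S → none → 0
Sum: 2 + 5 + 7 + 2 + 3 + 4 + 1 + 1 + 0 + 0 = 25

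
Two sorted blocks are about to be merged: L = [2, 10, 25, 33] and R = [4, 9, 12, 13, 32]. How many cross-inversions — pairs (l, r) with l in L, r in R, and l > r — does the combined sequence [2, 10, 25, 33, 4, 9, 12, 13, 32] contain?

11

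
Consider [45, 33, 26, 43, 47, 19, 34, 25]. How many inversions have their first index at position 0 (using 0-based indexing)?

6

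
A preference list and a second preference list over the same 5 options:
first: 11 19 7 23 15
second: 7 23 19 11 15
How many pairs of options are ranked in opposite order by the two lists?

Pairs: 5

Assign each item its position (1..5) in the first ordering, then rewrite the second ordering as that position sequence:
positions: 11→1, 19→2, 7→3, 23→4, 15→5
second ordering as positions: [3, 4, 2, 1, 5]
Discordant pairs = inversions in this position sequence.
3: 2, 1 → 2
4: 2, 1 → 2
2: 1 → 1
1: 0
5: 0
Total: 2 + 2 + 1 + 0 + 0 = 5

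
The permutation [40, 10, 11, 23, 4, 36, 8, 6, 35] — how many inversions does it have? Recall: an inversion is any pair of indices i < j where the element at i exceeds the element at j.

There are 21 inversions.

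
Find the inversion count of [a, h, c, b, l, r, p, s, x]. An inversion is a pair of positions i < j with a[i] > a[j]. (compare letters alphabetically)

4

Count, for each position, how many later elements it exceeds:
a: 0
h: 2
c: 1
b: 0
l: 0
r: 1
p: 0
s: 0
x: 0
Sum: 0 + 2 + 1 + 0 + 0 + 1 + 0 + 0 + 0 = 4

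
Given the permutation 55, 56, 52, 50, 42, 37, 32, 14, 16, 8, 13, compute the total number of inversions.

52 inversions

Count, for each position, how many later elements it exceeds:
55: 9
56: 9
52: 8
50: 7
42: 6
37: 5
32: 4
14: 2
16: 2
8: 0
13: 0
Sum: 9 + 9 + 8 + 7 + 6 + 5 + 4 + 2 + 2 + 0 + 0 = 52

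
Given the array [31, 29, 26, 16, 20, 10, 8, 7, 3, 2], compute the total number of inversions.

44

Sweep left to right; for each value list the smaller values that follow it:
31 → 29, 26, 16, 20, 10, 8, 7, 3, 2 → 9
29 → 26, 16, 20, 10, 8, 7, 3, 2 → 8
26 → 16, 20, 10, 8, 7, 3, 2 → 7
16 → 10, 8, 7, 3, 2 → 5
20 → 10, 8, 7, 3, 2 → 5
10 → 8, 7, 3, 2 → 4
8 → 7, 3, 2 → 3
7 → 3, 2 → 2
3 → 2 → 1
2 → none → 0
Sum: 9 + 8 + 7 + 5 + 5 + 4 + 3 + 2 + 1 + 0 = 44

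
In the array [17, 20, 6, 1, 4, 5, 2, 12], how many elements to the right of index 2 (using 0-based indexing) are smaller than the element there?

4 such elements

The element at index 2 is 6.
Elements after it: 1, 4, 5, 2, 12
Those smaller than 6: 1, 4, 5, 2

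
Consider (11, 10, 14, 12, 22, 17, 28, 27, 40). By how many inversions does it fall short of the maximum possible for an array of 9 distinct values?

32

Maximum inversions for 9 distinct elements is C(9, 2) = 9·8/2 = 36.
Current inversions — for each element, count later smaller elements:
11: 1
10: 0
14: 1
12: 0
22: 1
17: 0
28: 1
27: 0
40: 0
Current total: 1 + 0 + 1 + 0 + 1 + 0 + 1 + 0 + 0 = 4
Shortfall: 36 − 4 = 32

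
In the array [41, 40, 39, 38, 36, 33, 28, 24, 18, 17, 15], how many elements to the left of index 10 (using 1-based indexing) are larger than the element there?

The element at index 10 is 17.
Elements before it: 41, 40, 39, 38, 36, 33, 28, 24, 18
Those larger than 17: 41, 40, 39, 38, 36, 33, 28, 24, 18

9 such elements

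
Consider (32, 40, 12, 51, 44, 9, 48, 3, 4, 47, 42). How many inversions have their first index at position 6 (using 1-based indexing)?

2 such elements

The element at index 6 is 9.
Elements after it: 48, 3, 4, 47, 42
Those smaller than 9: 3, 4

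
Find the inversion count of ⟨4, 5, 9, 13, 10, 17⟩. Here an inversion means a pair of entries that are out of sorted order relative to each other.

Inversions: 1

Inversion pairs (indices are 1-based):
(4,5): 13 > 10
That's 1 pair.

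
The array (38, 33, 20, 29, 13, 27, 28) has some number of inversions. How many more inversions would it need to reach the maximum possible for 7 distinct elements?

6

Maximum inversions for 7 distinct elements is C(7, 2) = 7·6/2 = 21.
Current inversions — for each element, count later smaller elements:
38: 6
33: 5
20: 1
29: 3
13: 0
27: 0
28: 0
Current total: 6 + 5 + 1 + 3 + 0 + 0 + 0 = 15
Shortfall: 21 − 15 = 6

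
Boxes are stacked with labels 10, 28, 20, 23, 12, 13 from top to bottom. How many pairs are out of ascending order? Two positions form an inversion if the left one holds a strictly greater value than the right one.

There are 8 inversions.

Element-by-element contributions:
10: 0
28: 4
20: 2
23: 2
12: 0
13: 0
Sum: 0 + 4 + 2 + 2 + 0 + 0 = 8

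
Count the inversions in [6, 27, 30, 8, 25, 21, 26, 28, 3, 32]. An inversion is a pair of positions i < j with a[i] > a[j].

18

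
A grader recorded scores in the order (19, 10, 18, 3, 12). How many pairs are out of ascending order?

7

Sweep left to right; for each value list the smaller values that follow it:
19: 4
10: 1
18: 2
3: 0
12: 0
Sum: 4 + 1 + 2 + 0 + 0 = 7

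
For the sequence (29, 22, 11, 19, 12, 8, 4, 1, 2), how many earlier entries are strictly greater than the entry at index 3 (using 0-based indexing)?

2

The element at index 3 is 19.
Elements before it: 29, 22, 11
Those larger than 19: 29, 22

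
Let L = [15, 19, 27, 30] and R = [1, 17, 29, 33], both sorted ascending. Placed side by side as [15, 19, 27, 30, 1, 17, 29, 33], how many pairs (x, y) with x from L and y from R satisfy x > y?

8 split inversions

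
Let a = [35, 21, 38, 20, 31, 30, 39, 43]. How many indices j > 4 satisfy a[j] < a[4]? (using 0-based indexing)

1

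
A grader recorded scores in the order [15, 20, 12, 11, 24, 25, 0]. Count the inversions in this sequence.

11 inversions

For each element, count later entries that are smaller:
15 → 12, 11, 0 → 3
20 → 12, 11, 0 → 3
12 → 11, 0 → 2
11 → 0 → 1
24 → 0 → 1
25 → 0 → 1
0 → none → 0
Sum: 3 + 3 + 2 + 1 + 1 + 1 + 0 = 11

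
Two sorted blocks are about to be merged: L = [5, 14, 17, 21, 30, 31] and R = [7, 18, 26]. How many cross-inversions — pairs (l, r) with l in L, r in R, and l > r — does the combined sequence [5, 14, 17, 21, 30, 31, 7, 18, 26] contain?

10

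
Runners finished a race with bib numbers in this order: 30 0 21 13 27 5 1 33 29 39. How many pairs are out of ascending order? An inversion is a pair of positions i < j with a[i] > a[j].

16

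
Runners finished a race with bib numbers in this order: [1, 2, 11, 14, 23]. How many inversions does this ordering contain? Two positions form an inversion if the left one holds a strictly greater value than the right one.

0

Sweep left to right; for each value list the smaller values that follow it:
1: 0
2: 0
11: 0
14: 0
23: 0
Sum: 0 + 0 + 0 + 0 + 0 = 0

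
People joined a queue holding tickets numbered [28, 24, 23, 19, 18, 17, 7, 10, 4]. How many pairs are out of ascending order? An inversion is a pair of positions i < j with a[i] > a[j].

35 inversions

For each element, count later entries that are smaller:
28 → 24, 23, 19, 18, 17, 7, 10, 4 → 8
24 → 23, 19, 18, 17, 7, 10, 4 → 7
23 → 19, 18, 17, 7, 10, 4 → 6
19 → 18, 17, 7, 10, 4 → 5
18 → 17, 7, 10, 4 → 4
17 → 7, 10, 4 → 3
7 → 4 → 1
10 → 4 → 1
4 → none → 0
Sum: 8 + 7 + 6 + 5 + 4 + 3 + 1 + 1 + 0 = 35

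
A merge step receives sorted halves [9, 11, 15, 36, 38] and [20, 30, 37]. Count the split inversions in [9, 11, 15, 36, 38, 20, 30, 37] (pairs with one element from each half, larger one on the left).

For each element r of the right run, count left-run elements greater than r:
r = 20: 36, 38 → 2
r = 30: 36, 38 → 2
r = 37: 38 → 1
Cross-inversions: 2 + 2 + 1 = 5

Cross-inversions: 5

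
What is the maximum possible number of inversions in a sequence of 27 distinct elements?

351 inversions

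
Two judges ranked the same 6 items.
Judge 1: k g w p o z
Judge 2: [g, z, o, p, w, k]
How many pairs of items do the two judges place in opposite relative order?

Discordant pairs: 11

Assign each item its position (1..6) in the first ordering, then rewrite the second ordering as that position sequence:
positions: k→1, g→2, w→3, p→4, o→5, z→6
second ordering as positions: [2, 6, 5, 4, 3, 1]
Discordant pairs = inversions in this position sequence.
2: 1 → 1
6: 5, 4, 3, 1 → 4
5: 4, 3, 1 → 3
4: 3, 1 → 2
3: 1 → 1
1: 0
Total: 1 + 4 + 3 + 2 + 1 + 0 = 11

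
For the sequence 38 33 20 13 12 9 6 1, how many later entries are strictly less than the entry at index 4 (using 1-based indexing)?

The element at index 4 is 13.
Elements after it: 12, 9, 6, 1
Those smaller than 13: 12, 9, 6, 1

4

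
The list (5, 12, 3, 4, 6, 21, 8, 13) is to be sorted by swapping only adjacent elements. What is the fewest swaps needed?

The minimum number of adjacent swaps to sort an array equals its inversion count, since every such swap removes exactly one inversion.
Count inversions — for each element, later elements that are smaller:
5: 3, 4 → 2
12: 3, 4, 6, 8 → 4
3: none → 0
4: none → 0
6: none → 0
21: 8, 13 → 2
8: none → 0
13: none → 0
Total inversions: 2 + 4 + 0 + 0 + 0 + 2 + 0 + 0 = 8

There are 8 swaps.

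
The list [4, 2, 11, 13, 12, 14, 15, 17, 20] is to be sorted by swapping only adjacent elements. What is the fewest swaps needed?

2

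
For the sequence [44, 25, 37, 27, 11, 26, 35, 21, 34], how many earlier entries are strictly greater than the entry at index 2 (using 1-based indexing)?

1 such element

The element at index 2 is 25.
Elements before it: 44
Those larger than 25: 44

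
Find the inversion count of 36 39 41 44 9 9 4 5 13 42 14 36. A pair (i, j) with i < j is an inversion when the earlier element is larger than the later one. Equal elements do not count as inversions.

Out-of-order pairs: 34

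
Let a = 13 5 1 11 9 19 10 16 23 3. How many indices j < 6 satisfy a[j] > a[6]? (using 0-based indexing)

3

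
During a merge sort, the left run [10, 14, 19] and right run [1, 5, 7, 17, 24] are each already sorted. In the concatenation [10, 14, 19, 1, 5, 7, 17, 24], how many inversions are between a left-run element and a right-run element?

There are 10 cross-inversions.

For each element r of the right run, count left-run elements greater than r:
r = 1: 10, 14, 19 → 3
r = 5: 10, 14, 19 → 3
r = 7: 10, 14, 19 → 3
r = 17: 19 → 1
r = 24: none → 0
Cross-inversions: 3 + 3 + 3 + 1 + 0 = 10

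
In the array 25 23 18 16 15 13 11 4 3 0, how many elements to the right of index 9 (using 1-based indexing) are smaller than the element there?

1 such element

The element at index 9 is 3.
Elements after it: 0
Those smaller than 3: 0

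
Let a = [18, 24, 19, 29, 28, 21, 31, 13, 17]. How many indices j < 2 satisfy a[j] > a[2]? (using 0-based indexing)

1

The element at index 2 is 19.
Elements before it: 18, 24
Those larger than 19: 24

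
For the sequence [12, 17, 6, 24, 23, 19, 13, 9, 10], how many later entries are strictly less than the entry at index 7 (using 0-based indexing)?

0

The element at index 7 is 9.
Elements after it: 10
None of them are smaller than 9.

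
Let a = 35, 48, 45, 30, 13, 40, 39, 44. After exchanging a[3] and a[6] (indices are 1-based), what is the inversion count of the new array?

There are 14 inversions.

Positions 3 and 6 hold 45 and 40; after swapping, the array is [35, 48, 40, 30, 13, 45, 39, 44].
Element-by-element contributions:
35 → 30, 13 → 2
48 → 40, 30, 13, 45, 39, 44 → 6
40 → 30, 13, 39 → 3
30 → 13 → 1
13 → none → 0
45 → 39, 44 → 2
39 → none → 0
44 → none → 0
Sum: 2 + 6 + 3 + 1 + 0 + 2 + 0 + 0 = 14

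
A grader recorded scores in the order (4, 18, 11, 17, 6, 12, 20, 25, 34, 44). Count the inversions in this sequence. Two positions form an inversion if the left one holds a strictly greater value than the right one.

7 inversions

For each element, count later entries that are smaller:
4: 0
18: 4
11: 1
17: 2
6: 0
12: 0
20: 0
25: 0
34: 0
44: 0
Sum: 0 + 4 + 1 + 2 + 0 + 0 + 0 + 0 + 0 + 0 = 7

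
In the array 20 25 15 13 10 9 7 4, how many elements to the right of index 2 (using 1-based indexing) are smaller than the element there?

The element at index 2 is 25.
Elements after it: 15, 13, 10, 9, 7, 4
Those smaller than 25: 15, 13, 10, 9, 7, 4

6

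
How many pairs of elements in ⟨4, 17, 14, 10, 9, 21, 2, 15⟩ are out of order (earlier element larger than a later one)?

For each element, count later entries that are smaller:
4 → 2 → 1
17 → 14, 10, 9, 2, 15 → 5
14 → 10, 9, 2 → 3
10 → 9, 2 → 2
9 → 2 → 1
21 → 2, 15 → 2
2 → none → 0
15 → none → 0
Sum: 1 + 5 + 3 + 2 + 1 + 2 + 0 + 0 = 14

14 inversions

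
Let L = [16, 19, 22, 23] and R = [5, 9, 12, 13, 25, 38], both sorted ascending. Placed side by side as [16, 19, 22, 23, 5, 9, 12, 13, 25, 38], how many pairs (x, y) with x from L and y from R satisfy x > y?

For each element r of the right run, count left-run elements greater than r:
r = 5: 16, 19, 22, 23 → 4
r = 9: 16, 19, 22, 23 → 4
r = 12: 16, 19, 22, 23 → 4
r = 13: 16, 19, 22, 23 → 4
r = 25: none → 0
r = 38: none → 0
Cross-inversions: 4 + 4 + 4 + 4 + 0 + 0 = 16

There are 16 cross-inversions.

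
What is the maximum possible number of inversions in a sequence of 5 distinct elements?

A reversed (strictly descending) arrangement makes every pair an inversion, giving C(5, 2) inversions.
C(5, 2) = 5·4/2 = 10

10 inversions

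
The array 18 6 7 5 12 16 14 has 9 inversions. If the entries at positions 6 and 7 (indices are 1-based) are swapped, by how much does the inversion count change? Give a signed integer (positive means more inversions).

-1

Positions 6 and 7 hold 16 and 14; after swapping, the array is [18, 6, 7, 5, 12, 14, 16].
Sweep left to right; for each value list the smaller values that follow it:
18 → 6, 7, 5, 12, 14, 16 → 6
6 → 5 → 1
7 → 5 → 1
5 → none → 0
12 → none → 0
14 → none → 0
16 → none → 0
Sum: 6 + 1 + 1 + 0 + 0 + 0 + 0 = 8
Change: 8 − 9 = -1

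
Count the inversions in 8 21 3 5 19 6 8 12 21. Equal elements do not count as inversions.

12

Element-by-element contributions:
8 → 3, 5, 6 → 3
21 → 3, 5, 19, 6, 8, 12 → 6
3 → none → 0
5 → none → 0
19 → 6, 8, 12 → 3
6 → none → 0
8 → none → 0
12 → none → 0
21 → none → 0
Sum: 3 + 6 + 0 + 0 + 3 + 0 + 0 + 0 + 0 = 12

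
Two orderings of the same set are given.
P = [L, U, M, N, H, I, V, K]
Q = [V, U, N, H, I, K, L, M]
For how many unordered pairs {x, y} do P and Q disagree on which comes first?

15 disagreeing pairs

Assign each item its position (1..8) in the first ordering, then rewrite the second ordering as that position sequence:
positions: L→1, U→2, M→3, N→4, H→5, I→6, V→7, K→8
second ordering as positions: [7, 2, 4, 5, 6, 8, 1, 3]
Discordant pairs = inversions in this position sequence.
7: 2, 4, 5, 6, 1, 3 → 6
2: 1 → 1
4: 1, 3 → 2
5: 1, 3 → 2
6: 1, 3 → 2
8: 1, 3 → 2
1: 0
3: 0
Total: 6 + 1 + 2 + 2 + 2 + 2 + 0 + 0 = 15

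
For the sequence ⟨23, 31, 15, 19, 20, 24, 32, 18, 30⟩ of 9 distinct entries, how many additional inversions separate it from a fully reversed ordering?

Maximum inversions for 9 distinct elements is C(9, 2) = 9·8/2 = 36.
Current inversions — for each element, count later smaller elements:
23: 4
31: 6
15: 0
19: 1
20: 1
24: 1
32: 2
18: 0
30: 0
Current total: 4 + 6 + 0 + 1 + 1 + 1 + 2 + 0 + 0 = 15
Shortfall: 36 − 15 = 21

21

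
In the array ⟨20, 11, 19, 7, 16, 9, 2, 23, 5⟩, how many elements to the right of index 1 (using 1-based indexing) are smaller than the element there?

The element at index 1 is 20.
Elements after it: 11, 19, 7, 16, 9, 2, 23, 5
Those smaller than 20: 11, 19, 7, 16, 9, 2, 5

7 such elements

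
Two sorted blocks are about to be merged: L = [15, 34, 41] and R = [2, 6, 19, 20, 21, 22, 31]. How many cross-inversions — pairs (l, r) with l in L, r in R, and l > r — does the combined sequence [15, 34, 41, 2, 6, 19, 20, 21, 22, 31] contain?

16

Take each right-half value and tally the left-half values above it:
r = 2: 15, 34, 41 → 3
r = 6: 15, 34, 41 → 3
r = 19: 34, 41 → 2
r = 20: 34, 41 → 2
r = 21: 34, 41 → 2
r = 22: 34, 41 → 2
r = 31: 34, 41 → 2
Cross-inversions: 3 + 3 + 2 + 2 + 2 + 2 + 2 = 16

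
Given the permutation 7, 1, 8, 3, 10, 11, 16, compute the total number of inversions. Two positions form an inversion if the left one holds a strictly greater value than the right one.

Element-by-element contributions:
7: 2
1: 0
8: 1
3: 0
10: 0
11: 0
16: 0
Sum: 2 + 0 + 1 + 0 + 0 + 0 + 0 = 3

3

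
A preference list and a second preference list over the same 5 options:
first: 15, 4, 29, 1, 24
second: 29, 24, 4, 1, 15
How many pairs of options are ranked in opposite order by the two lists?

7 pairs

Assign each item its position (1..5) in the first ordering, then rewrite the second ordering as that position sequence:
positions: 15→1, 4→2, 29→3, 1→4, 24→5
second ordering as positions: [3, 5, 2, 4, 1]
Discordant pairs = inversions in this position sequence.
3: 2, 1 → 2
5: 2, 4, 1 → 3
2: 1 → 1
4: 1 → 1
1: 0
Total: 2 + 3 + 1 + 1 + 0 = 7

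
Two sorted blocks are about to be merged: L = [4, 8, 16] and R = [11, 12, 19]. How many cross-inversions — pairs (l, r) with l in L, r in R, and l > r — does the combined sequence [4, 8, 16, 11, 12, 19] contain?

2 cross-inversions

For each element r of the right run, count left-run elements greater than r:
r = 11: 16 → 1
r = 12: 16 → 1
r = 19: none → 0
Cross-inversions: 1 + 1 + 0 = 2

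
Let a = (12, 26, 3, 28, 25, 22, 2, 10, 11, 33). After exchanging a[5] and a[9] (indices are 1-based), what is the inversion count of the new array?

Positions 5 and 9 hold 25 and 11; after swapping, the array is [12, 26, 3, 28, 11, 22, 2, 10, 25, 33].
For each element, count later entries that are smaller:
12: 4
26: 6
3: 1
28: 5
11: 2
22: 2
2: 0
10: 0
25: 0
33: 0
Sum: 4 + 6 + 1 + 5 + 2 + 2 + 0 + 0 + 0 + 0 = 20

There are 20 inversions.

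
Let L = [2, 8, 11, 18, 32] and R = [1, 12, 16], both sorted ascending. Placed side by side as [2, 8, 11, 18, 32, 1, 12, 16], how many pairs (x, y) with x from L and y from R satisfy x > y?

Take each right-half value and tally the left-half values above it:
r = 1: 2, 8, 11, 18, 32 → 5
r = 12: 18, 32 → 2
r = 16: 18, 32 → 2
Cross-inversions: 5 + 2 + 2 = 9

9 split inversions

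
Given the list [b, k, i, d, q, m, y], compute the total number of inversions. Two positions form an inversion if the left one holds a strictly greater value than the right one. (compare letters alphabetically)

4 inversions

Sweep left to right; for each value list the smaller values that follow it:
b → none → 0
k → i, d → 2
i → d → 1
d → none → 0
q → m → 1
m → none → 0
y → none → 0
Sum: 0 + 2 + 1 + 0 + 1 + 0 + 0 = 4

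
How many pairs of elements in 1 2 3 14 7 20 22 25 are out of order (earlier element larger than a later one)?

Element-by-element contributions:
1 → none → 0
2 → none → 0
3 → none → 0
14 → 7 → 1
7 → none → 0
20 → none → 0
22 → none → 0
25 → none → 0
Sum: 0 + 0 + 0 + 1 + 0 + 0 + 0 + 0 = 1

There is 1 inversion.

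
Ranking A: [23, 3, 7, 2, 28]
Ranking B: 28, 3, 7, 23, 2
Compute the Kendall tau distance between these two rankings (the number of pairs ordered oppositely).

Assign each item its position (1..5) in the first ordering, then rewrite the second ordering as that position sequence:
positions: 23→1, 3→2, 7→3, 2→4, 28→5
second ordering as positions: [5, 2, 3, 1, 4]
Discordant pairs = inversions in this position sequence.
5: 2, 3, 1, 4 → 4
2: 1 → 1
3: 1 → 1
1: 0
4: 0
Total: 4 + 1 + 1 + 0 + 0 = 6

There are 6 discordant pairs.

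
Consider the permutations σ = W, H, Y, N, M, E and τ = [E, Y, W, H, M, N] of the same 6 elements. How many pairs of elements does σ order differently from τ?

Discordant pairs: 8

Assign each item its position (1..6) in the first ordering, then rewrite the second ordering as that position sequence:
positions: W→1, H→2, Y→3, N→4, M→5, E→6
second ordering as positions: [6, 3, 1, 2, 5, 4]
Discordant pairs = inversions in this position sequence.
6: 3, 1, 2, 5, 4 → 5
3: 1, 2 → 2
1: 0
2: 0
5: 4 → 1
4: 0
Total: 5 + 2 + 0 + 0 + 1 + 0 = 8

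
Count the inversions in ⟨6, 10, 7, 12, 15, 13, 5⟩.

There are 8 inversions.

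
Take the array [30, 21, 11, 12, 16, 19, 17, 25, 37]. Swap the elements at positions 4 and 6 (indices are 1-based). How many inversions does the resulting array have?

16

Positions 4 and 6 hold 12 and 19; after swapping, the array is [30, 21, 11, 19, 16, 12, 17, 25, 37].
For each element, count later entries that are smaller:
30 → 21, 11, 19, 16, 12, 17, 25 → 7
21 → 11, 19, 16, 12, 17 → 5
11 → none → 0
19 → 16, 12, 17 → 3
16 → 12 → 1
12 → none → 0
17 → none → 0
25 → none → 0
37 → none → 0
Sum: 7 + 5 + 0 + 3 + 1 + 0 + 0 + 0 + 0 = 16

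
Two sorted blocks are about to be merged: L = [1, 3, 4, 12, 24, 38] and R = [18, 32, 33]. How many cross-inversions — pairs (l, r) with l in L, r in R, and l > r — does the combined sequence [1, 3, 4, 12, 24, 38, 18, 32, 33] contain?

For each element r of the right run, count left-run elements greater than r:
r = 18: 24, 38 → 2
r = 32: 38 → 1
r = 33: 38 → 1
Cross-inversions: 2 + 1 + 1 = 4

Split inversions: 4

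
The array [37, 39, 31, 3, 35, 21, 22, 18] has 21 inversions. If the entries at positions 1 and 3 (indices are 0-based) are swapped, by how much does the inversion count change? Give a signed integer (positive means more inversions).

Positions 1 and 3 hold 39 and 3; after swapping, the array is [37, 3, 31, 39, 35, 21, 22, 18].
For each element, count later entries that are smaller:
37: 6
3: 0
31: 3
39: 4
35: 3
21: 1
22: 1
18: 0
Sum: 6 + 0 + 3 + 4 + 3 + 1 + 1 + 0 = 18
Change: 18 − 21 = -3

-3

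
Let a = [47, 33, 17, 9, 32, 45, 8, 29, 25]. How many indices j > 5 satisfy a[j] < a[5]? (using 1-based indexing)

The element at index 5 is 32.
Elements after it: 45, 8, 29, 25
Those smaller than 32: 8, 29, 25

3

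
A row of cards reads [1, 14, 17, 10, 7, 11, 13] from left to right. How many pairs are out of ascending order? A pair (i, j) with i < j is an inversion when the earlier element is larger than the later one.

9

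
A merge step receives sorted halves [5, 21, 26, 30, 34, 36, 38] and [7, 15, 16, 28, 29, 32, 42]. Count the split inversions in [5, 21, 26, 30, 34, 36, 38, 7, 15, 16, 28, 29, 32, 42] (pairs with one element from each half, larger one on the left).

Take each right-half value and tally the left-half values above it:
r = 7: 21, 26, 30, 34, 36, 38 → 6
r = 15: 21, 26, 30, 34, 36, 38 → 6
r = 16: 21, 26, 30, 34, 36, 38 → 6
r = 28: 30, 34, 36, 38 → 4
r = 29: 30, 34, 36, 38 → 4
r = 32: 34, 36, 38 → 3
r = 42: none → 0
Cross-inversions: 6 + 6 + 6 + 4 + 4 + 3 + 0 = 29

Cross-inversions: 29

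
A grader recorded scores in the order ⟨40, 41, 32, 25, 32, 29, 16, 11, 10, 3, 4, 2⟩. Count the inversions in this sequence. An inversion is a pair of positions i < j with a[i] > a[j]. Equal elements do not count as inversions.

61

For each element, count later entries that are smaller:
40 → 32, 25, 32, 29, 16, 11, 10, 3, 4, 2 → 10
41 → 32, 25, 32, 29, 16, 11, 10, 3, 4, 2 → 10
32 → 25, 29, 16, 11, 10, 3, 4, 2 → 8
25 → 16, 11, 10, 3, 4, 2 → 6
32 → 29, 16, 11, 10, 3, 4, 2 → 7
29 → 16, 11, 10, 3, 4, 2 → 6
16 → 11, 10, 3, 4, 2 → 5
11 → 10, 3, 4, 2 → 4
10 → 3, 4, 2 → 3
3 → 2 → 1
4 → 2 → 1
2 → none → 0
Sum: 10 + 10 + 8 + 6 + 7 + 6 + 5 + 4 + 3 + 1 + 1 + 0 = 61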